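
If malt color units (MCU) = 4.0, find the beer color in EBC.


SRM = 1.4922·MCU^0.6859;  EBC = SRM·1.97
SRM = 1.4922·4.0^0.6859 = 3.8617
EBC = 3.8617·1.97

7.6076 EBC


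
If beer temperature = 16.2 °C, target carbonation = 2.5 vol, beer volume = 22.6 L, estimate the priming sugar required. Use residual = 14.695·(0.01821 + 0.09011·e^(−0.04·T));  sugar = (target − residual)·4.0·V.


residual = 14.695·(0.01821 + 0.09011·e^(−0.04·16.2)) = 0.9603
sugar = (2.5 − 0.9603)·4.0·22.6

139.1929 g


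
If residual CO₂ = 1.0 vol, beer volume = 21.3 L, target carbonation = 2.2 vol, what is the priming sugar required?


sugar = (target − residual)·4.0·V
sugar = (2.2 − 1.0)·4.0·21.3

102.2400 g


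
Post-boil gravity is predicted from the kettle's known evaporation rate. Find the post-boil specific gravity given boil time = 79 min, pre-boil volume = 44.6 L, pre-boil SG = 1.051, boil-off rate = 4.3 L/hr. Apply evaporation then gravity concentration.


V_post = V_pre − rate·(t/60);  SG_post = 1 + (SG_pre−1)·V_pre/V_post
V_post = 44.6 − 4.3·(79/60) = 38.9383
SG_post = 1 + (1.051 − 1)·44.6/38.9383

1.0584


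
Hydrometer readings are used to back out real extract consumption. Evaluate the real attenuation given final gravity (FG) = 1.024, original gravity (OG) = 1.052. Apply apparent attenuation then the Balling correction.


AA = (OG−FG)/(OG−1)·100;  RA = AA·0.8192
AA = (1.052 − 1.024)/(1.052 − 1)·100 = 53.8462
RA = 53.8462·0.8192

44.1108 %


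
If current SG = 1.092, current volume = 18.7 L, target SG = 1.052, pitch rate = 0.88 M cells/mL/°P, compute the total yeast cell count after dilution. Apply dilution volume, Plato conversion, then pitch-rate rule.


V_w = V·((SG_c−1)/(SG_t−1)−1);  °P = 259 − 259/SG_t;  cells = rate·(V+V_w)·°P
V_w = 18.7·((1.092−1)/(1.052−1)−1) = 14.3846
V_final = 18.7 + 14.3846 = 33.0846
°P = 259 − 259/1.052 = 12.8023
cells = 0.88·33.0846·12.8023

372.7315 billion cells


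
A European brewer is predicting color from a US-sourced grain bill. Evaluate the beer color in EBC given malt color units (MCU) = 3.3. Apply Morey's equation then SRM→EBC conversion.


SRM = 1.4922·MCU^0.6859;  EBC = SRM·1.97
SRM = 1.4922·3.3^0.6859 = 3.3844
EBC = 3.3844·1.97

6.6672 EBC


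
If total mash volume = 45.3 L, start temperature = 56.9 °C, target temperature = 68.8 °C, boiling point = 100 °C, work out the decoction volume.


V_dec = V_total·(T_target − T_start)/(T_boil − T_start)
V_dec = 45.3·(68.8 − 56.9)/(100 − 56.9)

12.5074 L


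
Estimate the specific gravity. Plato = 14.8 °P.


SG = 259/(259 − P)
SG = 259/(259 − 14.8)

1.0606


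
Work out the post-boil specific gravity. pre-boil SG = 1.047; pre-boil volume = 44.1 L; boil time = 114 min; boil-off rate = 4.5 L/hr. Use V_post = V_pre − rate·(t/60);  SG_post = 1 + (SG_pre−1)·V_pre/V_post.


V_post = 44.1 − 4.5·(114/60) = 35.5500
SG_post = 1 + (1.047 − 1)·44.1/35.5500

1.0583


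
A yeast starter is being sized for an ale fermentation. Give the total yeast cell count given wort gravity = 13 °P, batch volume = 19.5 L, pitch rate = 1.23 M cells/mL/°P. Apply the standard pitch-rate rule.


cells (billions) = rate · V_L · °P
cells = 1.23 · 19.5 · 13

311.8050 billion cells


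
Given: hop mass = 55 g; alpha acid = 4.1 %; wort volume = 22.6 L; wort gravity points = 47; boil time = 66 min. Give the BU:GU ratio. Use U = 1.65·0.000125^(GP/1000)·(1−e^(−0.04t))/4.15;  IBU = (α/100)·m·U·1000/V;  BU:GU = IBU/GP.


U = 1.65·0.000125^(47/1000)·(1−e^(−0.04·66))/4.15 = 0.2420
IBU = (4.1/100)·55·0.2420·1000/22.6 = 24.1477
BU:GU = 24.1477/47

0.5138


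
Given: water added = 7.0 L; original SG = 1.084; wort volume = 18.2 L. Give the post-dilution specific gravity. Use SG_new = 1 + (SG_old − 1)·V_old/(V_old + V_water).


pts = (1.084 − 1)·1000·18.2/(18.2 + 7.0) = 60.6667
SG_new = 1 + 60.6667/1000

1.0607


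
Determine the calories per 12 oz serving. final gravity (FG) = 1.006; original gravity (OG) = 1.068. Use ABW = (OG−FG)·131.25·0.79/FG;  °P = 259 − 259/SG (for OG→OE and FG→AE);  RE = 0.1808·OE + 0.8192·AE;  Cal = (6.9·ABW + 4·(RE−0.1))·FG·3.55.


ABW = (1.068 − 1.006)·131.25·0.79/1.006 = 6.3903
OE = 259 − 259/1.068 = 16.4906 °P
AE = 259 − 259/1.006 = 1.5447 °P
RE = 0.1808·16.4906 + 0.8192·1.5447 = 4.2470 °P
Cal = (6.9·6.3903 + 4·(4.2470−0.1))·1.006·3.55

216.7092 kcal


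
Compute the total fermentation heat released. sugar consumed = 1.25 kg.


Q = m_sugar · 590 kJ/kg
Q = 1.25 · 590

737.5000 kJ


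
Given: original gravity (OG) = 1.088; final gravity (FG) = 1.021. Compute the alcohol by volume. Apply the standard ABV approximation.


ABV = (OG − FG) · 131.25
ABV = (1.088 − 1.021) · 131.25

8.7938 % ABV


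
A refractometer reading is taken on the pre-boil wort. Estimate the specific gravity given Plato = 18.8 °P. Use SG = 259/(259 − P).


SG = 259/(259 − 18.8)

1.0783


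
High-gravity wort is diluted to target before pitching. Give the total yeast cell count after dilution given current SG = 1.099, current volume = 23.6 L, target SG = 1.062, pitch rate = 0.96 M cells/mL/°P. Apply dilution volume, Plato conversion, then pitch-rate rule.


V_w = V·((SG_c−1)/(SG_t−1)−1);  °P = 259 − 259/SG_t;  cells = rate·(V+V_w)·°P
V_w = 23.6·((1.099−1)/(1.062−1)−1) = 14.0839
V_final = 23.6 + 14.0839 = 37.6839
°P = 259 − 259/1.062 = 15.1205
cells = 0.96·37.6839·15.1205

547.0080 billion cells


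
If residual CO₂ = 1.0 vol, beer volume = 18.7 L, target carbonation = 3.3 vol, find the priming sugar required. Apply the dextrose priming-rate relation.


sugar = (target − residual)·4.0·V
sugar = (3.3 − 1.0)·4.0·18.7

172.0400 g


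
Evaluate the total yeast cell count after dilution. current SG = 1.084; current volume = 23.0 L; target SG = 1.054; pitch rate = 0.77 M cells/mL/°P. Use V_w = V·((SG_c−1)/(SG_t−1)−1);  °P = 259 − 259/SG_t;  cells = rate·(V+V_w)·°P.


V_w = 23.0·((1.084−1)/(1.054−1)−1) = 12.7778
V_final = 23.0 + 12.7778 = 35.7778
°P = 259 − 259/1.054 = 13.2694
cells = 0.77·35.7778·13.2694

365.5586 billion cells


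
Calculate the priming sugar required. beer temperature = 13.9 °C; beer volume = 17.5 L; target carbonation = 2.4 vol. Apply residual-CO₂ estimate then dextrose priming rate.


residual = 14.695·(0.01821 + 0.09011·e^(−0.04·T));  sugar = (target − residual)·4.0·V
residual = 14.695·(0.01821 + 0.09011·e^(−0.04·13.9)) = 1.0270
sugar = (2.4 − 1.0270)·4.0·17.5

96.1098 g


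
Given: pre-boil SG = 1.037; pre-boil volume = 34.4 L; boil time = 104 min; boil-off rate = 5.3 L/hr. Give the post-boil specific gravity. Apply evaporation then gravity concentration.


V_post = V_pre − rate·(t/60);  SG_post = 1 + (SG_pre−1)·V_pre/V_post
V_post = 34.4 − 5.3·(104/60) = 25.2133
SG_post = 1 + (1.037 − 1)·34.4/25.2133

1.0505


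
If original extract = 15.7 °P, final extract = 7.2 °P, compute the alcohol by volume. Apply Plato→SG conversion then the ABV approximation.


SG = 259/(259 − P);  ABV = (OG − FG)·131.25
OG = 259/(259 − 15.7) = 1.0645
FG = 259/(259 − 7.2) = 1.0286
ABV = (1.0645 − 1.0286)·131.25

4.7165 % ABV


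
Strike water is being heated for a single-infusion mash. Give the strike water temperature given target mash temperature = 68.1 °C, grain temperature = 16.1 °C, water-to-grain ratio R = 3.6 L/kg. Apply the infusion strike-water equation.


T_strike = (0.41/R)·(T_mash − T_grain) + T_mash
T_strike = (0.41/3.6)·(68.1 − 16.1) + 68.1

74.0222 °C


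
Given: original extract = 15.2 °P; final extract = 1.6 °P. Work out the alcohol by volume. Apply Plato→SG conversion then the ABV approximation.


SG = 259/(259 − P);  ABV = (OG − FG)·131.25
OG = 259/(259 − 15.2) = 1.0623
FG = 259/(259 − 1.6) = 1.0062
ABV = (1.0623 − 1.0062)·131.25

7.3671 % ABV


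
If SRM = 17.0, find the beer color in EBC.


EBC = SRM · 1.97
EBC = 17.0 · 1.97

33.4900 EBC


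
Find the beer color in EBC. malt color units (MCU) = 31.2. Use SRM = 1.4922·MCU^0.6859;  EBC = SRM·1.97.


SRM = 1.4922·31.2^0.6859 = 15.8004
EBC = 15.8004·1.97

31.1268 EBC


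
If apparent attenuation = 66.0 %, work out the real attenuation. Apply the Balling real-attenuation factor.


RA = AA · 0.8192
RA = 66.0 · 0.8192

54.0672 %


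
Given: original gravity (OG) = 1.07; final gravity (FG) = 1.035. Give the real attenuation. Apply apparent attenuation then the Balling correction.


AA = (OG−FG)/(OG−1)·100;  RA = AA·0.8192
AA = (1.07 − 1.035)/(1.07 − 1)·100 = 50.0000
RA = 50.0000·0.8192

40.9600 %


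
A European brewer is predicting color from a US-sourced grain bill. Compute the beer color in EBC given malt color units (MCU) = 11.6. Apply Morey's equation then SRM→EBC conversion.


SRM = 1.4922·MCU^0.6859;  EBC = SRM·1.97
SRM = 1.4922·11.6^0.6859 = 8.0157
EBC = 8.0157·1.97

15.7908 EBC


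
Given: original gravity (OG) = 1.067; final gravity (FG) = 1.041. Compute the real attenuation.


AA = (OG−FG)/(OG−1)·100;  RA = AA·0.8192
AA = (1.067 − 1.041)/(1.067 − 1)·100 = 38.8060
RA = 38.8060·0.8192

31.7899 %


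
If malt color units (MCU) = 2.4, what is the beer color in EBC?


SRM = 1.4922·MCU^0.6859;  EBC = SRM·1.97
SRM = 1.4922·2.4^0.6859 = 2.7203
EBC = 2.7203·1.97

5.3590 EBC


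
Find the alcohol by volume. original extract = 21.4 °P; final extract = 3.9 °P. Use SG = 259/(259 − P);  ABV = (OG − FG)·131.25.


OG = 259/(259 − 21.4) = 1.0901
FG = 259/(259 − 3.9) = 1.0153
ABV = (1.0901 − 1.0153)·131.25

9.8148 % ABV


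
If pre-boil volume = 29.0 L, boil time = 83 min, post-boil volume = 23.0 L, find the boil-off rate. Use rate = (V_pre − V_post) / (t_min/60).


rate = (29.0 − 23.0) / (83/60)

4.3373 L/hr


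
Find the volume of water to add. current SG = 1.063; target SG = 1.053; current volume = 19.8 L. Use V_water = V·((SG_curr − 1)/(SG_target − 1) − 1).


V_water = 19.8·((1.063 − 1)/(1.053 − 1) − 1)

3.7358 L


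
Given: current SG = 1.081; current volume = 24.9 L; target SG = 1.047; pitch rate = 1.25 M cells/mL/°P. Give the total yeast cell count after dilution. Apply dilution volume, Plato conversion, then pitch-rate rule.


V_w = V·((SG_c−1)/(SG_t−1)−1);  °P = 259 − 259/SG_t;  cells = rate·(V+V_w)·°P
V_w = 24.9·((1.081−1)/(1.047−1)−1) = 18.0128
V_final = 24.9 + 18.0128 = 42.9128
°P = 259 − 259/1.047 = 11.6266
cells = 1.25·42.9128·11.6266

623.6594 billion cells


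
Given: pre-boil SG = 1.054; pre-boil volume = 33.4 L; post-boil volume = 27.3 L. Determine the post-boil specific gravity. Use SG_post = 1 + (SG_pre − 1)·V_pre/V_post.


pts_pre = (1.054 − 1)·1000 = 54.0000
pts_post = 54.0000·33.4/27.3 = 66.0659
SG_post = 1 + 66.0659/1000

1.0661


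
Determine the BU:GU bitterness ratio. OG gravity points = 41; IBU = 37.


BU:GU = IBU / OG_points
BU:GU = 37 / 41

0.9024


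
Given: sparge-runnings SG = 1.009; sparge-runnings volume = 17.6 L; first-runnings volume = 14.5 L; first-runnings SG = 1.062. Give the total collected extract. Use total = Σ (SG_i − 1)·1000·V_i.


first = (1.062 − 1)·1000·14.5 = 899.0000
sparge = (1.009 − 1)·1000·17.6 = 158.4000
total = 899.0000 + 158.4000

1057.4000 gravity·L


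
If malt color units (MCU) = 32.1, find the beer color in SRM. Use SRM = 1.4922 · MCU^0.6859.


SRM = 1.4922 · 32.1^0.6859

16.1116 SRM


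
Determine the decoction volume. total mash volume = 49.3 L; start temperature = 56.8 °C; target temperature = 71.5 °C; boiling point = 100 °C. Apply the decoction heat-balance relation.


V_dec = V_total·(T_target − T_start)/(T_boil − T_start)
V_dec = 49.3·(71.5 − 56.8)/(100 − 56.8)

16.7757 L


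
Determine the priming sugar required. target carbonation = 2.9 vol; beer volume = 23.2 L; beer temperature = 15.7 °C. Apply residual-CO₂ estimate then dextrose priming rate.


residual = 14.695·(0.01821 + 0.09011·e^(−0.04·T));  sugar = (target − residual)·4.0·V
residual = 14.695·(0.01821 + 0.09011·e^(−0.04·15.7)) = 0.9742
sugar = (2.9 − 0.9742)·4.0·23.2

178.7098 g


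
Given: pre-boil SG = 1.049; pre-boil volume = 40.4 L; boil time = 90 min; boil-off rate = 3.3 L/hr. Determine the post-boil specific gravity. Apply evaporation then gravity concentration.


V_post = V_pre − rate·(t/60);  SG_post = 1 + (SG_pre−1)·V_pre/V_post
V_post = 40.4 − 3.3·(90/60) = 35.4500
SG_post = 1 + (1.049 − 1)·40.4/35.4500

1.0558


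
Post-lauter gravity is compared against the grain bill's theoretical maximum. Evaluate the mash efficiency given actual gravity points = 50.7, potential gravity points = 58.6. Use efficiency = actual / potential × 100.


efficiency = 50.7 / 58.6 × 100

86.5188 %


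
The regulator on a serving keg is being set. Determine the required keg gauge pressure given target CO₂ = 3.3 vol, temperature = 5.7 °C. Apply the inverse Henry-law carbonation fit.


psi = vols/(0.01821 + 0.09011·e^(−0.04·T)) − 14.695
psi = 3.3/(0.01821 + 0.09011·e^(−0.04·5.7)) − 14.695

21.9926 psi


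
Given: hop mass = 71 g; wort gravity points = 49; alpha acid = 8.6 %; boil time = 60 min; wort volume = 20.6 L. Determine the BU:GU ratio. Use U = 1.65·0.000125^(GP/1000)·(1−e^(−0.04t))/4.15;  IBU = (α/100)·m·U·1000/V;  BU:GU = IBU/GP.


U = 1.65·0.000125^(49/1000)·(1−e^(−0.04·60))/4.15 = 0.2327
IBU = (8.6/100)·71·0.2327·1000/20.6 = 68.9879
BU:GU = 68.9879/49

1.4079


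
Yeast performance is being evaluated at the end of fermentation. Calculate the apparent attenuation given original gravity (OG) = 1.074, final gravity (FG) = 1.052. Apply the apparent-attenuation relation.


AA = (OG − FG)/(OG − 1) · 100
AA = (1.074 − 1.052)/(1.074 − 1) · 100

29.7297 %


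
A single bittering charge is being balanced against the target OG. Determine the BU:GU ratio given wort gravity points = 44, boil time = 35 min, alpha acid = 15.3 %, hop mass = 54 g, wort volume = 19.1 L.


U = 1.65·0.000125^(GP/1000)·(1−e^(−0.04t))/4.15;  IBU = (α/100)·m·U·1000/V;  BU:GU = IBU/GP
U = 1.65·0.000125^(44/1000)·(1−e^(−0.04·35))/4.15 = 0.2017
IBU = (15.3/100)·54·0.2017·1000/19.1 = 87.2527
BU:GU = 87.2527/44

1.9830


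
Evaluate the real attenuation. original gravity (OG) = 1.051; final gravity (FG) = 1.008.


AA = (OG−FG)/(OG−1)·100;  RA = AA·0.8192
AA = (1.051 − 1.008)/(1.051 − 1)·100 = 84.3137
RA = 84.3137·0.8192

69.0698 %


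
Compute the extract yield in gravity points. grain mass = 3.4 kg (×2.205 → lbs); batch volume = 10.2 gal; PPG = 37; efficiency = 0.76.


points = lbs × PPG × eff / vol
lbs = 3.4 × 2.205 = 7.4970
points = 7.4970 × 37 × 0.76 / 10.2

20.6682 points


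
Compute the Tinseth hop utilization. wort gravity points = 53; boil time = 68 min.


U = 1.65·0.000125^(GP/1000) · (1 − e^(−0.04·t))/4.15
bigness = 1.65·0.000125^(53/1000) = 1.0248
boil_factor = (1 − e^(−0.04·68))/4.15 = 0.2251
U = 1.0248 · 0.2251

0.2307


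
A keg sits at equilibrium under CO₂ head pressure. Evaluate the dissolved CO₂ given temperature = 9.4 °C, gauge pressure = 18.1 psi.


vols = (P + 14.695)·(0.01821 + 0.09011·e^(−0.04·T))
vols = (18.1 + 14.695)·(0.01821 + 0.09011·e^(−0.04·9.4))

2.6262 volumes


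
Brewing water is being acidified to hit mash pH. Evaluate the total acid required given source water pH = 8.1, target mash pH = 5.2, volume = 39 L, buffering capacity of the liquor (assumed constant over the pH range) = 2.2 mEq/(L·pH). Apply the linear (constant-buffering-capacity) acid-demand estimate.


acid = buffering capacity · (pH_source − pH_target) · V
acid = 2.2 · (8.1 − 5.2) · 39

248.8200 mEq


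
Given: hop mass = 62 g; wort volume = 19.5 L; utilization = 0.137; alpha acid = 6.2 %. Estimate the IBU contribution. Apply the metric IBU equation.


IBU = (α/100)·mass·U·1000 / V
IBU = (6.2/100)·62·0.137·1000 / 19.5

27.0066 IBU


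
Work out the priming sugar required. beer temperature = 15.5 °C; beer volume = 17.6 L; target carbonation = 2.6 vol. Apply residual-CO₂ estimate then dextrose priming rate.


residual = 14.695·(0.01821 + 0.09011·e^(−0.04·T));  sugar = (target − residual)·4.0·V
residual = 14.695·(0.01821 + 0.09011·e^(−0.04·15.5)) = 0.9799
sugar = (2.6 − 0.9799)·4.0·17.6

114.0534 g


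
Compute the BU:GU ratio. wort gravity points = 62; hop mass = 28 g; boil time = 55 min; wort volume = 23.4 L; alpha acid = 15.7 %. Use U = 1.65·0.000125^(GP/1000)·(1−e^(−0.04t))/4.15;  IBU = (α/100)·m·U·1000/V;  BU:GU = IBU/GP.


U = 1.65·0.000125^(62/1000)·(1−e^(−0.04·55))/4.15 = 0.2025
IBU = (15.7/100)·28·0.2025·1000/23.4 = 38.0438
BU:GU = 38.0438/62

0.6136


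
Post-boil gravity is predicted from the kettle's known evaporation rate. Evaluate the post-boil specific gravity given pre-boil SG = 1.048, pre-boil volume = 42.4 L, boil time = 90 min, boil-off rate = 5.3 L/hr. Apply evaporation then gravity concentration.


V_post = V_pre − rate·(t/60);  SG_post = 1 + (SG_pre−1)·V_pre/V_post
V_post = 42.4 − 5.3·(90/60) = 34.4500
SG_post = 1 + (1.048 − 1)·42.4/34.4500

1.0591


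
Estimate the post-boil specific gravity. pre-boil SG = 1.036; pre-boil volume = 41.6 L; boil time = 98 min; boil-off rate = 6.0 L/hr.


V_post = V_pre − rate·(t/60);  SG_post = 1 + (SG_pre−1)·V_pre/V_post
V_post = 41.6 − 6.0·(98/60) = 31.8000
SG_post = 1 + (1.036 − 1)·41.6/31.8000

1.0471


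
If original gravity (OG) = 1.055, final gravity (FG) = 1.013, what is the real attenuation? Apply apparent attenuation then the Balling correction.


AA = (OG−FG)/(OG−1)·100;  RA = AA·0.8192
AA = (1.055 − 1.013)/(1.055 − 1)·100 = 76.3636
RA = 76.3636·0.8192

62.5571 %


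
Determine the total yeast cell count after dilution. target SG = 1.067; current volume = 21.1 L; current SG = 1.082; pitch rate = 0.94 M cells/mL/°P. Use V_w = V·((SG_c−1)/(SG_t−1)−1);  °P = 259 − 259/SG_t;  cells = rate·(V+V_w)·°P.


V_w = 21.1·((1.082−1)/(1.067−1)−1) = 4.7239
V_final = 21.1 + 4.7239 = 25.8239
°P = 259 − 259/1.067 = 16.2634
cells = 0.94·25.8239·16.2634

394.7840 billion cells


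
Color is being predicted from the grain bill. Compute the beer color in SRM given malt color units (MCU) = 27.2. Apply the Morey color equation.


SRM = 1.4922 · MCU^0.6859
SRM = 1.4922 · 27.2^0.6859

14.3813 SRM


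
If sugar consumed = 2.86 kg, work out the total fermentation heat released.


Q = m_sugar · 590 kJ/kg
Q = 2.86 · 590

1687.4000 kJ


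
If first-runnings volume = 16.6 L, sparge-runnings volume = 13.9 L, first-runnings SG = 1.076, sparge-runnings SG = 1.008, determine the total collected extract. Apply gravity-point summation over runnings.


total = Σ (SG_i − 1)·1000·V_i
first = (1.076 − 1)·1000·16.6 = 1261.6000
sparge = (1.008 − 1)·1000·13.9 = 111.2000
total = 1261.6000 + 111.2000

1372.8000 gravity·L


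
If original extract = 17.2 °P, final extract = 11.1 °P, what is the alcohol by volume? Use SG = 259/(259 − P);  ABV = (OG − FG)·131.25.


OG = 259/(259 − 17.2) = 1.0711
FG = 259/(259 − 11.1) = 1.0448
ABV = (1.0711 − 1.0448)·131.25

3.4594 % ABV


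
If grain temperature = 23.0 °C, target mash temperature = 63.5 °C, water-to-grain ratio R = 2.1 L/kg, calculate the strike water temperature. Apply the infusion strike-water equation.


T_strike = (0.41/R)·(T_mash − T_grain) + T_mash
T_strike = (0.41/2.1)·(63.5 − 23.0) + 63.5

71.4071 °C


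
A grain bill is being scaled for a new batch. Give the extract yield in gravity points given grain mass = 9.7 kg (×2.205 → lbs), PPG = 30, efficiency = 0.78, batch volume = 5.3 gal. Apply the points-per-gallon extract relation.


points = lbs × PPG × eff / vol
lbs = 9.7 × 2.205 = 21.3885
points = 21.3885 × 30 × 0.78 / 5.3

94.4322 points


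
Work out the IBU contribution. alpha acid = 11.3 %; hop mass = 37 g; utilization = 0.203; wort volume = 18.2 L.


IBU = (α/100)·mass·U·1000 / V
IBU = (11.3/100)·37·0.203·1000 / 18.2

46.6342 IBU


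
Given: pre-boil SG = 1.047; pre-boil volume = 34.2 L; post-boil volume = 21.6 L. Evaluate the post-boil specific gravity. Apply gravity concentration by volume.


SG_post = 1 + (SG_pre − 1)·V_pre/V_post
pts_pre = (1.047 − 1)·1000 = 47.0000
pts_post = 47.0000·34.2/21.6 = 74.4167
SG_post = 1 + 74.4167/1000

1.0744


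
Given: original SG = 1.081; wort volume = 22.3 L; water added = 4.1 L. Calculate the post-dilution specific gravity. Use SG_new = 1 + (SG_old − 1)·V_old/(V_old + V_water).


pts = (1.081 − 1)·1000·22.3/(22.3 + 4.1) = 68.4205
SG_new = 1 + 68.4205/1000

1.0684


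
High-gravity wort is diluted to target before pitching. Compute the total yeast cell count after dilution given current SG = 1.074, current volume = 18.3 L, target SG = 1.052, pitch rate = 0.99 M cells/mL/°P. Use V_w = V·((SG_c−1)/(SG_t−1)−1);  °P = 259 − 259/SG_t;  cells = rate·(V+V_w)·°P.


V_w = 18.3·((1.074−1)/(1.052−1)−1) = 7.7423
V_final = 18.3 + 7.7423 = 26.0423
°P = 259 − 259/1.052 = 12.8023
cells = 0.99·26.0423·12.8023

330.0669 billion cells


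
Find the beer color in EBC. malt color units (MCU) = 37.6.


SRM = 1.4922·MCU^0.6859;  EBC = SRM·1.97
SRM = 1.4922·37.6^0.6859 = 17.9576
EBC = 17.9576·1.97

35.3765 EBC


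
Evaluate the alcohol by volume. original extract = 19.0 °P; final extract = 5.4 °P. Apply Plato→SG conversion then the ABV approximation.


SG = 259/(259 − P);  ABV = (OG − FG)·131.25
OG = 259/(259 − 19.0) = 1.0792
FG = 259/(259 − 5.4) = 1.0213
ABV = (1.0792 − 1.0213)·131.25

7.5959 % ABV


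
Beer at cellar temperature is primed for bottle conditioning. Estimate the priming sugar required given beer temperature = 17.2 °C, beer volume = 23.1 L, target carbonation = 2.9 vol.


residual = 14.695·(0.01821 + 0.09011·e^(−0.04·T));  sugar = (target − residual)·4.0·V
residual = 14.695·(0.01821 + 0.09011·e^(−0.04·17.2)) = 0.9331
sugar = (2.9 − 0.9331)·4.0·23.1

181.7419 g


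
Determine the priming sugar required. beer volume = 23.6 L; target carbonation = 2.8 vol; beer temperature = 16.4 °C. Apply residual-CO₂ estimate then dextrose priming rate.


residual = 14.695·(0.01821 + 0.09011·e^(−0.04·T));  sugar = (target − residual)·4.0·V
residual = 14.695·(0.01821 + 0.09011·e^(−0.04·16.4)) = 0.9547
sugar = (2.8 − 0.9547)·4.0·23.6

174.1929 g


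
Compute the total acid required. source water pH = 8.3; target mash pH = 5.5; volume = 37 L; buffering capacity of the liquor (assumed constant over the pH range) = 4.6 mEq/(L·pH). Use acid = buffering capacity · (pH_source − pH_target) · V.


acid = 4.6 · (8.3 − 5.5) · 37

476.5600 mEq


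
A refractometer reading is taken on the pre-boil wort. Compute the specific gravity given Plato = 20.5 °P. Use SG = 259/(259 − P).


SG = 259/(259 − 20.5)

1.0860


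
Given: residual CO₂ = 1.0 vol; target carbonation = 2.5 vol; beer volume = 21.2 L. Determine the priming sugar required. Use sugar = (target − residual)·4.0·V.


sugar = (2.5 − 1.0)·4.0·21.2

127.2000 g


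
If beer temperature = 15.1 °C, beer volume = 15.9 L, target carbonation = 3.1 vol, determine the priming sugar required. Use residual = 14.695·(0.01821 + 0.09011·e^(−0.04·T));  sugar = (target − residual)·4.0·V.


residual = 14.695·(0.01821 + 0.09011·e^(−0.04·15.1)) = 0.9914
sugar = (3.1 − 0.9914)·4.0·15.9

134.1061 g


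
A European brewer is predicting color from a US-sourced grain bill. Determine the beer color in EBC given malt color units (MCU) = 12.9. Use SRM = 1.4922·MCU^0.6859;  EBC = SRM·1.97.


SRM = 1.4922·12.9^0.6859 = 8.6215
EBC = 8.6215·1.97

16.9843 EBC


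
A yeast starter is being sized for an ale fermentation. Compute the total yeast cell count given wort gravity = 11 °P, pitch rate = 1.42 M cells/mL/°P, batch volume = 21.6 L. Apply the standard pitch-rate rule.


cells (billions) = rate · V_L · °P
cells = 1.42 · 21.6 · 11

337.3920 billion cells


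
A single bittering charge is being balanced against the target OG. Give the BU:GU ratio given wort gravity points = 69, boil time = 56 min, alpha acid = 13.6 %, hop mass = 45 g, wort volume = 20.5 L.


U = 1.65·0.000125^(GP/1000)·(1−e^(−0.04t))/4.15;  IBU = (α/100)·m·U·1000/V;  BU:GU = IBU/GP
U = 1.65·0.000125^(69/1000)·(1−e^(−0.04·56))/4.15 = 0.1911
IBU = (13.6/100)·45·0.1911·1000/20.5 = 57.0473
BU:GU = 57.0473/69

0.8268


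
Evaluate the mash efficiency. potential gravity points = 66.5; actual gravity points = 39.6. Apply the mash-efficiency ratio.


efficiency = actual / potential × 100
efficiency = 39.6 / 66.5 × 100

59.5489 %


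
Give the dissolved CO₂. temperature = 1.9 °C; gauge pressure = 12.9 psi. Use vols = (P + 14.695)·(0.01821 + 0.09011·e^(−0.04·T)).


vols = (12.9 + 14.695)·(0.01821 + 0.09011·e^(−0.04·1.9))

2.8071 volumes


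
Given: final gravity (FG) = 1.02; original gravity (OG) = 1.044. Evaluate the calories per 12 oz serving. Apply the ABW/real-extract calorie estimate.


ABW = (OG−FG)·131.25·0.79/FG;  °P = 259 − 259/SG (for OG→OE and FG→AE);  RE = 0.1808·OE + 0.8192·AE;  Cal = (6.9·ABW + 4·(RE−0.1))·FG·3.55
ABW = (1.044 − 1.02)·131.25·0.79/1.02 = 2.4397
OE = 259 − 259/1.044 = 10.9157 °P
AE = 259 − 259/1.02 = 5.0784 °P
RE = 0.1808·10.9157 + 0.8192·5.0784 = 6.1338 °P
Cal = (6.9·2.4397 + 4·(6.1338−0.1))·1.02·3.55

148.3495 kcal


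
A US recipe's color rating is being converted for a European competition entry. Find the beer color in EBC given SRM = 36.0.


EBC = SRM · 1.97
EBC = 36.0 · 1.97

70.9200 EBC


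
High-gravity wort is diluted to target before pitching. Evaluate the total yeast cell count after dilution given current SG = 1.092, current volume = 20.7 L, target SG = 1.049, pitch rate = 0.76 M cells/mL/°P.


V_w = V·((SG_c−1)/(SG_t−1)−1);  °P = 259 − 259/SG_t;  cells = rate·(V+V_w)·°P
V_w = 20.7·((1.092−1)/(1.049−1)−1) = 18.1653
V_final = 20.7 + 18.1653 = 38.8653
°P = 259 − 259/1.049 = 12.0982
cells = 0.76·38.8653·12.0982

357.3519 billion cells


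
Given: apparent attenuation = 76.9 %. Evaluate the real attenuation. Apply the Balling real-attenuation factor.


RA = AA · 0.8192
RA = 76.9 · 0.8192

62.9965 %


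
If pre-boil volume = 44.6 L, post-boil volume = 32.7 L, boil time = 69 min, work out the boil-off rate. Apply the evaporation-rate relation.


rate = (V_pre − V_post) / (t_min/60)
rate = (44.6 − 32.7) / (69/60)

10.3478 L/hr


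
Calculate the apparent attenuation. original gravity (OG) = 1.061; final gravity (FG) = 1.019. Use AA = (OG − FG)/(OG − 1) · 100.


AA = (1.061 − 1.019)/(1.061 − 1) · 100

68.8525 %


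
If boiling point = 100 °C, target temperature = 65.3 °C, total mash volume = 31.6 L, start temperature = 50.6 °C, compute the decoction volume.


V_dec = V_total·(T_target − T_start)/(T_boil − T_start)
V_dec = 31.6·(65.3 − 50.6)/(100 − 50.6)

9.4032 L


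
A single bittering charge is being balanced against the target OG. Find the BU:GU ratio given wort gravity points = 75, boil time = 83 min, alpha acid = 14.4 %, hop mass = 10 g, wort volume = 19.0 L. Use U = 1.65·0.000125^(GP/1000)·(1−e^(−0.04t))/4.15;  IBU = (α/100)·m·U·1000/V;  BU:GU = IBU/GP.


U = 1.65·0.000125^(75/1000)·(1−e^(−0.04·83))/4.15 = 0.1953
IBU = (14.4/100)·10·0.1953·1000/19.0 = 14.8020
BU:GU = 14.8020/75

0.1974


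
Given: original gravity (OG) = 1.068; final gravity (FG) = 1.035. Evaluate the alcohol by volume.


ABV = (OG − FG) · 131.25
ABV = (1.068 − 1.035) · 131.25

4.3313 % ABV


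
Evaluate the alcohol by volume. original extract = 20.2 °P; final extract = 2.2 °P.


SG = 259/(259 − P);  ABV = (OG − FG)·131.25
OG = 259/(259 − 20.2) = 1.0846
FG = 259/(259 − 2.2) = 1.0086
ABV = (1.0846 − 1.0086)·131.25

9.9780 % ABV


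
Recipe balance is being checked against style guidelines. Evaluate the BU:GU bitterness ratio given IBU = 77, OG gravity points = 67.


BU:GU = IBU / OG_points
BU:GU = 77 / 67

1.1493


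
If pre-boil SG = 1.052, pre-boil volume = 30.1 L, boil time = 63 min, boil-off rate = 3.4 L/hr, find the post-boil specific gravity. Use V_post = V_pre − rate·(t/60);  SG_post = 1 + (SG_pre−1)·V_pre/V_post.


V_post = 30.1 − 3.4·(63/60) = 26.5300
SG_post = 1 + (1.052 − 1)·30.1/26.5300

1.0590


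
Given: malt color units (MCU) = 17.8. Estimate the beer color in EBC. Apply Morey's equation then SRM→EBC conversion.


SRM = 1.4922·MCU^0.6859;  EBC = SRM·1.97
SRM = 1.4922·17.8^0.6859 = 10.7520
EBC = 10.7520·1.97

21.1815 EBC


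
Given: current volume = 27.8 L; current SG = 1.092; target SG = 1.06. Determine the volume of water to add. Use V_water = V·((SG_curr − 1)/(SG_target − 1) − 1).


V_water = 27.8·((1.092 − 1)/(1.06 − 1) − 1)

14.8267 L


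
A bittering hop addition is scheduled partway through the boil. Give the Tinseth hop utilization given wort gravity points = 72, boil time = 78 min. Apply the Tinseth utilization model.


U = 1.65·0.000125^(GP/1000) · (1 − e^(−0.04·t))/4.15
bigness = 1.65·0.000125^(72/1000) = 0.8639
boil_factor = (1 − e^(−0.04·78))/4.15 = 0.2303
U = 0.8639 · 0.2303

0.1990


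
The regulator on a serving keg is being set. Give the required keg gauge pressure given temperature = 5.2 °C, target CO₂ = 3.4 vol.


psi = vols/(0.01821 + 0.09011·e^(−0.04·T)) − 14.695
psi = 3.4/(0.01821 + 0.09011·e^(−0.04·5.2)) − 14.695

22.5049 psi


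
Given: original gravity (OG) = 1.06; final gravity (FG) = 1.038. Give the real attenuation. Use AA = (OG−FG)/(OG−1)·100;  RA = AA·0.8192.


AA = (1.06 − 1.038)/(1.06 − 1)·100 = 36.6667
RA = 36.6667·0.8192

30.0373 %


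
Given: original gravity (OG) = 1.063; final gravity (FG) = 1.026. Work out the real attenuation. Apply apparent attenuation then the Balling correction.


AA = (OG−FG)/(OG−1)·100;  RA = AA·0.8192
AA = (1.063 − 1.026)/(1.063 − 1)·100 = 58.7302
RA = 58.7302·0.8192

48.1117 %


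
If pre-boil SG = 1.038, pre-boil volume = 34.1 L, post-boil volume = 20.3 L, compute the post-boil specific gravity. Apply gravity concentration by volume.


SG_post = 1 + (SG_pre − 1)·V_pre/V_post
pts_pre = (1.038 − 1)·1000 = 38.0000
pts_post = 38.0000·34.1/20.3 = 63.8325
SG_post = 1 + 63.8325/1000

1.0638


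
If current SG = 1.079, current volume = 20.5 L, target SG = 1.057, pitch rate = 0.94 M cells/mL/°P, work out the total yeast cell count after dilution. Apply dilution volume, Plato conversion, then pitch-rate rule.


V_w = V·((SG_c−1)/(SG_t−1)−1);  °P = 259 − 259/SG_t;  cells = rate·(V+V_w)·°P
V_w = 20.5·((1.079−1)/(1.057−1)−1) = 7.9123
V_final = 20.5 + 7.9123 = 28.4123
°P = 259 − 259/1.057 = 13.9669
cells = 0.94·28.4123·13.9669

373.0213 billion cells


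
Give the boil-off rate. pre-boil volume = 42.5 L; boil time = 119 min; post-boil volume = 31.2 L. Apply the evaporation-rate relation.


rate = (V_pre − V_post) / (t_min/60)
rate = (42.5 − 31.2) / (119/60)

5.6975 L/hr


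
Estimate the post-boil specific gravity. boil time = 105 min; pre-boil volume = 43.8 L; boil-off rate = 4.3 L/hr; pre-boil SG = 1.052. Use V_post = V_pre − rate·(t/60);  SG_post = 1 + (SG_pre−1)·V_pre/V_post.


V_post = 43.8 − 4.3·(105/60) = 36.2750
SG_post = 1 + (1.052 − 1)·43.8/36.2750

1.0628


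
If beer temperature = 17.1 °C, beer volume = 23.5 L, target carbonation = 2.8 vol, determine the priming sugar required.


residual = 14.695·(0.01821 + 0.09011·e^(−0.04·T));  sugar = (target − residual)·4.0·V
residual = 14.695·(0.01821 + 0.09011·e^(−0.04·17.1)) = 0.9358
sugar = (2.8 − 0.9358)·4.0·23.5

175.2383 g


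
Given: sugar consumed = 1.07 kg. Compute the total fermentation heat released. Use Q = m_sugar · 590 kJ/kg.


Q = 1.07 · 590

631.3000 kJ


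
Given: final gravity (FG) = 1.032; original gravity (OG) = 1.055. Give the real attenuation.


AA = (OG−FG)/(OG−1)·100;  RA = AA·0.8192
AA = (1.055 − 1.032)/(1.055 − 1)·100 = 41.8182
RA = 41.8182·0.8192

34.2575 %


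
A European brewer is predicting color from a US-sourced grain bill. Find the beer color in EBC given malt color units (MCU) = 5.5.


SRM = 1.4922·MCU^0.6859;  EBC = SRM·1.97
SRM = 1.4922·5.5^0.6859 = 4.8044
EBC = 4.8044·1.97

9.4647 EBC


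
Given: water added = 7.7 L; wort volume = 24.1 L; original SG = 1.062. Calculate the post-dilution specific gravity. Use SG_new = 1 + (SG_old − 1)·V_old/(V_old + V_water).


pts = (1.062 − 1)·1000·24.1/(24.1 + 7.7) = 46.9874
SG_new = 1 + 46.9874/1000

1.0470


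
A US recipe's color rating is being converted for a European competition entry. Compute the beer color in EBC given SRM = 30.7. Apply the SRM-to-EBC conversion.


EBC = SRM · 1.97
EBC = 30.7 · 1.97

60.4790 EBC


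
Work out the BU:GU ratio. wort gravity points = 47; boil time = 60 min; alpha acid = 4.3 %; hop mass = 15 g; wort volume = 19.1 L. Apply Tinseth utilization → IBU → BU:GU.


U = 1.65·0.000125^(GP/1000)·(1−e^(−0.04t))/4.15;  IBU = (α/100)·m·U·1000/V;  BU:GU = IBU/GP
U = 1.65·0.000125^(47/1000)·(1−e^(−0.04·60))/4.15 = 0.2370
IBU = (4.3/100)·15·0.2370·1000/19.1 = 8.0023
BU:GU = 8.0023/47

0.1703


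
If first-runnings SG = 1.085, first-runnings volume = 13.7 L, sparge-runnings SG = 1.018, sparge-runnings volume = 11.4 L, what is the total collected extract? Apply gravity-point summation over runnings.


total = Σ (SG_i − 1)·1000·V_i
first = (1.085 − 1)·1000·13.7 = 1164.5000
sparge = (1.018 − 1)·1000·11.4 = 205.2000
total = 1164.5000 + 205.2000

1369.7000 gravity·L


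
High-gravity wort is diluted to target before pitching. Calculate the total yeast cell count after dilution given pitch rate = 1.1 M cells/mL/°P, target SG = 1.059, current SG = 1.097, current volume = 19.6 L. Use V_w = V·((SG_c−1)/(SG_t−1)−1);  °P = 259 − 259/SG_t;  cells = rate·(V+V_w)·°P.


V_w = 19.6·((1.097−1)/(1.059−1)−1) = 12.6237
V_final = 19.6 + 12.6237 = 32.2237
°P = 259 − 259/1.059 = 14.4297
cells = 1.1·32.2237·14.4297

511.4749 billion cells


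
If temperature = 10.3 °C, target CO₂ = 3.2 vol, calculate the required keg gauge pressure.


psi = vols/(0.01821 + 0.09011·e^(−0.04·T)) − 14.695
psi = 3.2/(0.01821 + 0.09011·e^(−0.04·10.3)) − 14.695

26.3875 psi


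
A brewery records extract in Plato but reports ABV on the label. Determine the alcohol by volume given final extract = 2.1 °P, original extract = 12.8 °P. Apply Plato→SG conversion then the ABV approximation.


SG = 259/(259 − P);  ABV = (OG − FG)·131.25
OG = 259/(259 − 12.8) = 1.0520
FG = 259/(259 − 2.1) = 1.0082
ABV = (1.0520 − 1.0082)·131.25

5.7508 % ABV


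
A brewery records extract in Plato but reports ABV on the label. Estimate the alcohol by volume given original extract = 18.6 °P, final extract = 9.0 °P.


SG = 259/(259 − P);  ABV = (OG − FG)·131.25
OG = 259/(259 − 18.6) = 1.0774
FG = 259/(259 − 9.0) = 1.0360
ABV = (1.0774 − 1.0360)·131.25

5.4300 % ABV


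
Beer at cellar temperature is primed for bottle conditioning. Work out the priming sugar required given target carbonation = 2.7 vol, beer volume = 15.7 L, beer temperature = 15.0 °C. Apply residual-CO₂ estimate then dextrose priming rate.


residual = 14.695·(0.01821 + 0.09011·e^(−0.04·T));  sugar = (target − residual)·4.0·V
residual = 14.695·(0.01821 + 0.09011·e^(−0.04·15.0)) = 0.9943
sugar = (2.7 − 0.9943)·4.0·15.7

107.1171 g


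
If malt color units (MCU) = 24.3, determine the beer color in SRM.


SRM = 1.4922 · MCU^0.6859
SRM = 1.4922 · 24.3^0.6859

13.3111 SRM


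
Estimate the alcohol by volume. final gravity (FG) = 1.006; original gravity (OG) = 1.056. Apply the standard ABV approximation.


ABV = (OG − FG) · 131.25
ABV = (1.056 − 1.006) · 131.25

6.5625 % ABV


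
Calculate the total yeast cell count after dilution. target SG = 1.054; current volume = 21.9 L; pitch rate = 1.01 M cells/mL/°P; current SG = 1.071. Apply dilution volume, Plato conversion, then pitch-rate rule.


V_w = V·((SG_c−1)/(SG_t−1)−1);  °P = 259 − 259/SG_t;  cells = rate·(V+V_w)·°P
V_w = 21.9·((1.071−1)/(1.054−1)−1) = 6.8944
V_final = 21.9 + 6.8944 = 28.7944
°P = 259 − 259/1.054 = 13.2694
cells = 1.01·28.7944·13.2694

385.9073 billion cells


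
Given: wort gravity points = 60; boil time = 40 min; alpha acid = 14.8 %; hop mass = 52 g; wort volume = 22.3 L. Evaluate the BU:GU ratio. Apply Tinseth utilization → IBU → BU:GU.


U = 1.65·0.000125^(GP/1000)·(1−e^(−0.04t))/4.15;  IBU = (α/100)·m·U·1000/V;  BU:GU = IBU/GP
U = 1.65·0.000125^(60/1000)·(1−e^(−0.04·40))/4.15 = 0.1851
IBU = (14.8/100)·52·0.1851·1000/22.3 = 63.8660
BU:GU = 63.8660/60

1.0644


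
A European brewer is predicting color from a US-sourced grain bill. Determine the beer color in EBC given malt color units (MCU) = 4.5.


SRM = 1.4922·MCU^0.6859;  EBC = SRM·1.97
SRM = 1.4922·4.5^0.6859 = 4.1866
EBC = 4.1866·1.97

8.2477 EBC


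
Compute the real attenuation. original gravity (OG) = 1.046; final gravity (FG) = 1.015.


AA = (OG−FG)/(OG−1)·100;  RA = AA·0.8192
AA = (1.046 − 1.015)/(1.046 − 1)·100 = 67.3913
RA = 67.3913·0.8192

55.2070 %


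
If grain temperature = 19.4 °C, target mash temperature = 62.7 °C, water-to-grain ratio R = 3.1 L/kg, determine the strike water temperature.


T_strike = (0.41/R)·(T_mash − T_grain) + T_mash
T_strike = (0.41/3.1)·(62.7 − 19.4) + 62.7

68.4268 °C


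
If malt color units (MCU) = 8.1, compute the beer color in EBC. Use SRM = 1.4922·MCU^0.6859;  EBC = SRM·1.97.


SRM = 1.4922·8.1^0.6859 = 6.2655
EBC = 6.2655·1.97

12.3431 EBC


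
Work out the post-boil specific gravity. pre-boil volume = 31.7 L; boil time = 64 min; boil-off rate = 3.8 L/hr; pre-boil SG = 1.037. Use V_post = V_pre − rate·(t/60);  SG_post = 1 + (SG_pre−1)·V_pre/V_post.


V_post = 31.7 − 3.8·(64/60) = 27.6467
SG_post = 1 + (1.037 − 1)·31.7/27.6467

1.0424


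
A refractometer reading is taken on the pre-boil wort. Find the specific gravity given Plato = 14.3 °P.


SG = 259/(259 − P)
SG = 259/(259 − 14.3)

1.0584


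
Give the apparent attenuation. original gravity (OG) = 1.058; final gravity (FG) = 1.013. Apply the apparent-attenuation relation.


AA = (OG − FG)/(OG − 1) · 100
AA = (1.058 − 1.013)/(1.058 − 1) · 100

77.5862 %


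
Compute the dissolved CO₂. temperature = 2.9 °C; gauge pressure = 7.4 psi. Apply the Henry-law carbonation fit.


vols = (P + 14.695)·(0.01821 + 0.09011·e^(−0.04·T))
vols = (7.4 + 14.695)·(0.01821 + 0.09011·e^(−0.04·2.9))

2.1753 volumes


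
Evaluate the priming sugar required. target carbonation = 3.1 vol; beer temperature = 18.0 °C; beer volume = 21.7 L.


residual = 14.695·(0.01821 + 0.09011·e^(−0.04·T));  sugar = (target − residual)·4.0·V
residual = 14.695·(0.01821 + 0.09011·e^(−0.04·18.0)) = 0.9121
sugar = (3.1 − 0.9121)·4.0·21.7

189.9065 g


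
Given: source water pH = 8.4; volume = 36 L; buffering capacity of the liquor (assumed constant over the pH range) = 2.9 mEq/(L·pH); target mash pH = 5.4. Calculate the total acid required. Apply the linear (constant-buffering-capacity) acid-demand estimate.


acid = buffering capacity · (pH_source − pH_target) · V
acid = 2.9 · (8.4 − 5.4) · 36

313.2000 mEq
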